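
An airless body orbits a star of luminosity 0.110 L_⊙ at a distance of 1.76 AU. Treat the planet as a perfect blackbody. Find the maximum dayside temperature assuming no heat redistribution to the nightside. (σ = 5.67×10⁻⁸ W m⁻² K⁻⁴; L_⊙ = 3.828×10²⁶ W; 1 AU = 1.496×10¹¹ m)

d = 1.76 AU = 2.63×10¹¹ m.
L = 0.110 × 3.828×10²⁶ = 4.21×10²⁵ W.
Flux: S = L/(4πd²) = 4.21×10²⁵/(4π×(2.63×10¹¹)²) = 48.3 W m⁻².
With no redistribution each surface element balances locally: S(1−A) = σT⁴.
T = [48.3 × 1.00 / 5.67×10⁻⁸]^(1/4) = (8.52×10⁸)^(1/4) = 171 K.

T_ss ≈ 171 K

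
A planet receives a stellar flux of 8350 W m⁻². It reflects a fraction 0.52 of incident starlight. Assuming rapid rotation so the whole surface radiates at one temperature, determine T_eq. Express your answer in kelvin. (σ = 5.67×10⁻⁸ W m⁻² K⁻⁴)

T_eq ≈ 365 K

Energy balance: absorbed = emitted ⇒ πR²·S(1−A) = 4πR²·σT_eq⁴, so T_eq⁴ = S(1−A)/(4σ).
T_eq = [8350 × 0.48 / (4 × 5.67×10⁻⁸)]^(1/4) = (1.77×10¹⁰)^(1/4) = 365 K.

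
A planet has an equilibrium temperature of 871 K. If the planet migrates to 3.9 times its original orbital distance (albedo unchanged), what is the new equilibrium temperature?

T_eq ≈ 441 K

T_eq ∝ L^(1/4) · d^(−1/2).
T′ = 871 / 3.9^(1/2) = 441 K.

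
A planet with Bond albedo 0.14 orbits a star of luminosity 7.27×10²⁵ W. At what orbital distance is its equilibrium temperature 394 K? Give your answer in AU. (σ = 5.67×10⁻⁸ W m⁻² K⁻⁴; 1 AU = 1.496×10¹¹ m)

d ≈ 0.202 AU

From T_eq⁴ = L(1−A)/(16πσd²): d = √[L(1−A)/(16πσT_eq⁴)].
d = √[7.27×10²⁵ × 0.86 / (16π × 5.67×10⁻⁸ × (394)⁴)] = 3.02×10¹⁰ m = 0.202 AU.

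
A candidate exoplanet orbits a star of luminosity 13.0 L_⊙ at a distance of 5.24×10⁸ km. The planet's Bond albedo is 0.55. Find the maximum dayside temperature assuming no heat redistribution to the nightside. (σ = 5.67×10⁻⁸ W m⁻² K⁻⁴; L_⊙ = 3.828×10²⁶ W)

T_ss ≈ 327 K

d = 5.24×10⁸ km = 5.24×10¹¹ m.
L = 13.0 × 3.828×10²⁶ = 4.98×10²⁷ W.
Flux: S = L/(4πd²) = 4.98×10²⁷/(4π×(5.24×10¹¹)²) = 1440 W m⁻².
With no redistribution each surface element balances locally: S(1−A) = σT⁴.
T = [1440 × 0.45 / 5.67×10⁻⁸]^(1/4) = (1.14×10¹⁰)^(1/4) = 327 K.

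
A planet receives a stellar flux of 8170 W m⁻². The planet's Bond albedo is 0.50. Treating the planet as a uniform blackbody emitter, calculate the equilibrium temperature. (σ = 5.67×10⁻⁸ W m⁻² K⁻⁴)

Energy balance: absorbed = emitted ⇒ πR²·S(1−A) = 4πR²·σT_eq⁴, so T_eq⁴ = S(1−A)/(4σ).
T_eq = [8170 × 0.50 / (4 × 5.67×10⁻⁸)]^(1/4) = (1.80×10¹⁰)^(1/4) = 366 K.

T_eq ≈ 366 K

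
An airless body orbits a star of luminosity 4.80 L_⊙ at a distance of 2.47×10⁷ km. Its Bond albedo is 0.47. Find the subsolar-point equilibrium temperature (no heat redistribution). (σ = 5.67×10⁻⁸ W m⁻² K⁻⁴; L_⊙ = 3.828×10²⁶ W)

d = 2.47×10⁷ km = 2.47×10¹⁰ m.
L = 4.80 × 3.828×10²⁶ = 1.84×10²⁷ W.
Flux: S = L/(4πd²) = 1.84×10²⁷/(4π×(2.47×10¹⁰)²) = 2.40×10⁵ W m⁻².
At the subsolar point the surface absorbs S(1−A) and emits σT⁴ per unit area — no factor of 4, since only the local patch is in balance.
T = [2.40×10⁵ × 0.53 / 5.67×10⁻⁸]^(1/4) = (2.24×10¹²)^(1/4) = 1220 K.

T_ss ≈ 1220 K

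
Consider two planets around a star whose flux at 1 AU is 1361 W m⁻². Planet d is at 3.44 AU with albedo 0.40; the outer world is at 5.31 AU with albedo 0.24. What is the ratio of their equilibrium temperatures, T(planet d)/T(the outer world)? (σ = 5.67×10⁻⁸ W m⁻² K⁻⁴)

T₁/T₂ ≈ 1.171

T_eq = [S₀(1−A)/(4σd²)]^(1/4), so T ∝ (1−A)^(1/4) / √d.
T₁ = [1361×0.60/(4×5.67×10⁻⁸×3.44²)]^(1/4) = 132.07 K.
T₂ = [1361×0.76/(4×5.67×10⁻⁸×5.31²)]^(1/4) = 112.77 K.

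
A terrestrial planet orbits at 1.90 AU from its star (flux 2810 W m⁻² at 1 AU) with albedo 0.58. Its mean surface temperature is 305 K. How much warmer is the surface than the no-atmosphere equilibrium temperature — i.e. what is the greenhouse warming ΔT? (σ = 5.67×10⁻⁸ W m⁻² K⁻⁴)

ΔT ≈ 110.1 K

S = 2810/1.90² = 778.4 W m⁻².
T_eq = [S(1−A)/(4σ)]^(1/4) = [778.4×0.42/(4×5.67×10⁻⁸)]^(1/4) = 194.9 K.
ΔT = T_surf − T_eq = 305 − 194.9.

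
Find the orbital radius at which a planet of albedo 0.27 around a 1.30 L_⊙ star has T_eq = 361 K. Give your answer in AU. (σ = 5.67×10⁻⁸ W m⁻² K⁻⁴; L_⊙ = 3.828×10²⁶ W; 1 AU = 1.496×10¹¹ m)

L = 1.30 × 3.828×10²⁶ = 4.98×10²⁶ W.
From T_eq⁴ = L(1−A)/(16πσd²): d = √[L(1−A)/(16πσT_eq⁴)].
d = √[4.98×10²⁶ × 0.73 / (16π × 5.67×10⁻⁸ × (361)⁴)] = 8.66×10¹⁰ m = 0.579 AU.

d ≈ 0.579 AU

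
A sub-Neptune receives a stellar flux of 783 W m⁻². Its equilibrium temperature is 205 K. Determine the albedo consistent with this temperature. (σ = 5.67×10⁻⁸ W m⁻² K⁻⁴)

From T_eq⁴ = S(1−A)/(4σ): 1−A = 4σT_eq⁴/S.
1−A = 4 × 5.67×10⁻⁸ × (205)⁴ / 783 = 0.512.

A ≈ 0.49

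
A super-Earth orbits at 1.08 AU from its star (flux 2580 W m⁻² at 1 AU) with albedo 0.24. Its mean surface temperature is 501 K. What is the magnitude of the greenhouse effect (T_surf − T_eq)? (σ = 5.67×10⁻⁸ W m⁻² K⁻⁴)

ΔT ≈ 207.6 K

S = 2580/1.08² = 2212 W m⁻².
T_eq = [S(1−A)/(4σ)]^(1/4) = [2212×0.76/(4×5.67×10⁻⁸)]^(1/4) = 293.4 K.
ΔT = T_surf − T_eq = 501 − 293.4.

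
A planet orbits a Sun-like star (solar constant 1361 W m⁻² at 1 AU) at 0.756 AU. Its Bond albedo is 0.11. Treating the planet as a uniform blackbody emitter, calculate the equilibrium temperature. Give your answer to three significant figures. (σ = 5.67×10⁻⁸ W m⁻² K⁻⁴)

Flux at 0.756 AU: S = 1361/0.756² = 2380 W m⁻².
Energy balance: absorbed = emitted ⇒ πR²·S(1−A) = 4πR²·σT_eq⁴, so T_eq⁴ = S(1−A)/(4σ).
T_eq = [2380 × 0.89 / (4 × 5.67×10⁻⁸)]^(1/4) = (9.34×10⁹)^(1/4) = 311 K.

T_eq ≈ 311 K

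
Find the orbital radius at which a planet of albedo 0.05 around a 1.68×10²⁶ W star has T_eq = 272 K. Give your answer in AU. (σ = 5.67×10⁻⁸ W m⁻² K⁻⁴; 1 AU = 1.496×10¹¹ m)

d ≈ 0.676 AU

From T_eq⁴ = L(1−A)/(16πσd²): d = √[L(1−A)/(16πσT_eq⁴)].
d = √[1.68×10²⁶ × 0.95 / (16π × 5.67×10⁻⁸ × (272)⁴)] = 1.01×10¹¹ m = 0.676 AU.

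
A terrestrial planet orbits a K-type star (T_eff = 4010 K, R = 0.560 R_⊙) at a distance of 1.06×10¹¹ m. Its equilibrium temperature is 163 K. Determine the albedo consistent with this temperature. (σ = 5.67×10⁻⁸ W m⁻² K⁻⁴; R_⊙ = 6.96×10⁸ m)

R_⋆ = 0.560 × 6.96×10⁸ = 3.90×10⁸ m.
L = 4πR_⋆²σT_⋆⁴ = 4π(3.90×10⁸)² × 5.67×10⁻⁸ × (4010)⁴ = 2.80×10²⁵ W.
S = L/(4πd²) = 198 W m⁻².
From T_eq⁴ = S(1−A)/(4σ): 1−A = 4σT_eq⁴/S.
1−A = 4 × 5.67×10⁻⁸ × (163)⁴ / 198 = 0.808.

A ≈ 0.19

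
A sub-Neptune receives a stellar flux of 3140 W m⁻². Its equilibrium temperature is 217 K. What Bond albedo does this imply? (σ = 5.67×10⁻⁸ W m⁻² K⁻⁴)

From T_eq⁴ = S(1−A)/(4σ): 1−A = 4σT_eq⁴/S.
1−A = 4 × 5.67×10⁻⁸ × (217)⁴ / 3140 = 0.160.

A ≈ 0.84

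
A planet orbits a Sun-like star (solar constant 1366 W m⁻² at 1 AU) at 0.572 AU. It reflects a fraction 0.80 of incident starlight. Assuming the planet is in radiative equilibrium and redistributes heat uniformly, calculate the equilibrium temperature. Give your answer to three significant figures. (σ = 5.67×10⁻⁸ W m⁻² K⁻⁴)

Flux at 0.572 AU: S = 1366/0.572² = 4180 W m⁻².
Energy balance: absorbed = emitted ⇒ πR²·S(1−A) = 4πR²·σT_eq⁴, so T_eq⁴ = S(1−A)/(4σ).
T_eq = [4180 × 0.20 / (4 × 5.67×10⁻⁸)]^(1/4) = (3.68×10⁹)^(1/4) = 246 K.

T_eq ≈ 246 K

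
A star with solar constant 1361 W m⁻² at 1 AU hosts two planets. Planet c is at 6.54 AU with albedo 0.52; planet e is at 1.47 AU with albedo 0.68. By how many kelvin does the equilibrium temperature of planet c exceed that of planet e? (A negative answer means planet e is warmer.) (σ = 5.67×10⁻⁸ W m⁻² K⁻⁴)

T_eq = [S₀(1−A)/(4σd²)]^(1/4), so T ∝ (1−A)^(1/4) / √d.
T₁ = [1361×0.48/(4×5.67×10⁻⁸×6.54²)]^(1/4) = 90.59 K.
T₂ = [1361×0.32/(4×5.67×10⁻⁸×1.47²)]^(1/4) = 172.66 K.

ΔT ≈ -82.1 K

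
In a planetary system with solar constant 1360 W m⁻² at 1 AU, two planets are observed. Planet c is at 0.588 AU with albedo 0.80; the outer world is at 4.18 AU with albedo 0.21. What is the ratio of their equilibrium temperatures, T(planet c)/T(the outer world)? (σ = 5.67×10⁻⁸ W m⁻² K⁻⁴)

T_eq = [S₀(1−A)/(4σd²)]^(1/4), so T ∝ (1−A)^(1/4) / √d.
T₁ = [1360×0.20/(4×5.67×10⁻⁸×0.588²)]^(1/4) = 242.68 K.
T₂ = [1360×0.79/(4×5.67×10⁻⁸×4.18²)]^(1/4) = 128.32 K.

T₁/T₂ ≈ 1.891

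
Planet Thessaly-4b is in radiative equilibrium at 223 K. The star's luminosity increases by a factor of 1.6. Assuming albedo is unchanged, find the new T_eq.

T_eq ≈ 251 K

T_eq ∝ L^(1/4) · d^(−1/2).
T′ = 223 × 1.6^(1/4) = 251 K.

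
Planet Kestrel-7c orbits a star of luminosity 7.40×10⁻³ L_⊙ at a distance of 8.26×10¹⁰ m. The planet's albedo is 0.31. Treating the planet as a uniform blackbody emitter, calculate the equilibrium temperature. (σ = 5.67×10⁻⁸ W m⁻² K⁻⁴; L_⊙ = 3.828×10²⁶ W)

L = 7.40×10⁻³ × 3.828×10²⁶ = 2.83×10²⁴ W.
Flux: S = L/(4πd²) = 2.83×10²⁴/(4π×(8.26×10¹⁰)²) = 33.0 W m⁻².
Energy balance: absorbed = emitted ⇒ πR²·S(1−A) = 4πR²·σT_eq⁴, so T_eq⁴ = S(1−A)/(4σ).
T_eq = [33.0 × 0.69 / (4 × 5.67×10⁻⁸)]^(1/4) = (1.01×10⁸)^(1/4) = 100 K.

T_eq ≈ 100 K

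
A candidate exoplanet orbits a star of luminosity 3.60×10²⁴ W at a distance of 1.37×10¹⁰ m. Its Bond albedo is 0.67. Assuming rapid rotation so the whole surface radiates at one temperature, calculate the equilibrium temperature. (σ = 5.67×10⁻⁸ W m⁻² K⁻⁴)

T_eq ≈ 217 K

Flux: S = L/(4πd²) = 3.60×10²⁴/(4π×(1.37×10¹⁰)²) = 1530 W m⁻².
Energy balance: absorbed = emitted ⇒ πR²·S(1−A) = 4πR²·σT_eq⁴, so T_eq⁴ = S(1−A)/(4σ).
T_eq = [1530 × 0.33 / (4 × 5.67×10⁻⁸)]^(1/4) = (2.22×10⁹)^(1/4) = 217 K.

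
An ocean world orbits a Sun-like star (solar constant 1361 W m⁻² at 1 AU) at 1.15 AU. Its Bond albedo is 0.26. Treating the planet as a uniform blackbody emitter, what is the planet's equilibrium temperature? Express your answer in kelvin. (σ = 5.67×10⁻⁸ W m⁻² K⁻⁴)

Flux at 1.15 AU: S = 1361/1.15² = 1030 W m⁻².
Energy balance: absorbed = emitted ⇒ πR²·S(1−A) = 4πR²·σT_eq⁴, so T_eq⁴ = S(1−A)/(4σ).
T_eq = [1030 × 0.74 / (4 × 5.67×10⁻⁸)]^(1/4) = (3.36×10⁹)^(1/4) = 241 K.

T_eq ≈ 241 K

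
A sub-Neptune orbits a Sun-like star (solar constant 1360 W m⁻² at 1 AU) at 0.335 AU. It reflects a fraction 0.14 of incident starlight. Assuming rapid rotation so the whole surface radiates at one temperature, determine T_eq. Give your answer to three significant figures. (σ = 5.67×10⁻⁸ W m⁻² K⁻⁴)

T_eq ≈ 463 K

Flux at 0.335 AU: S = 1360/0.335² = 1.21×10⁴ W m⁻².
Energy balance: absorbed = emitted ⇒ πR²·S(1−A) = 4πR²·σT_eq⁴, so T_eq⁴ = S(1−A)/(4σ).
T_eq = [1.21×10⁴ × 0.86 / (4 × 5.67×10⁻⁸)]^(1/4) = (4.60×10¹⁰)^(1/4) = 463 K.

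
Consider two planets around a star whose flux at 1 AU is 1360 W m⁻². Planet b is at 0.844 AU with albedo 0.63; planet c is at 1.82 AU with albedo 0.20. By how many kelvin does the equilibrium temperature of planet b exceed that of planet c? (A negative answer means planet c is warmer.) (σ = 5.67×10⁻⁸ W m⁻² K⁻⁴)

T_eq = [S₀(1−A)/(4σd²)]^(1/4), so T ∝ (1−A)^(1/4) / √d.
T₁ = [1360×0.37/(4×5.67×10⁻⁸×0.844²)]^(1/4) = 236.24 K.
T₂ = [1360×0.80/(4×5.67×10⁻⁸×1.82²)]^(1/4) = 195.08 K.

ΔT ≈ 41.2 K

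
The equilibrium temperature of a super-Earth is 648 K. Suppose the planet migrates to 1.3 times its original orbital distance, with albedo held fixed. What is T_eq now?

T_eq ≈ 568 K

T_eq ∝ L^(1/4) · d^(−1/2).
T′ = 648 / 1.3^(1/2) = 568 K.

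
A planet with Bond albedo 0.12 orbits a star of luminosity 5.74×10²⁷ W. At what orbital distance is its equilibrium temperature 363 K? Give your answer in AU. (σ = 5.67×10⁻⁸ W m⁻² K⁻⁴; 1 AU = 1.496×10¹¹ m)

d ≈ 2.14 AU

From T_eq⁴ = L(1−A)/(16πσd²): d = √[L(1−A)/(16πσT_eq⁴)].
d = √[5.74×10²⁷ × 0.88 / (16π × 5.67×10⁻⁸ × (363)⁴)] = 3.19×10¹¹ m = 2.14 AU.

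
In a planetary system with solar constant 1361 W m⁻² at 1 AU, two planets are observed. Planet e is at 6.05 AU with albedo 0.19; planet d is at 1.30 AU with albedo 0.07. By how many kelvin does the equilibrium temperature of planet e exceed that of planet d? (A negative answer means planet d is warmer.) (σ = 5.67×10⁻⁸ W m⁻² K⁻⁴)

ΔT ≈ -132.4 K

T_eq = [S₀(1−A)/(4σd²)]^(1/4), so T ∝ (1−A)^(1/4) / √d.
T₁ = [1361×0.81/(4×5.67×10⁻⁸×6.05²)]^(1/4) = 107.35 K.
T₂ = [1361×0.93/(4×5.67×10⁻⁸×1.30²)]^(1/4) = 239.72 K.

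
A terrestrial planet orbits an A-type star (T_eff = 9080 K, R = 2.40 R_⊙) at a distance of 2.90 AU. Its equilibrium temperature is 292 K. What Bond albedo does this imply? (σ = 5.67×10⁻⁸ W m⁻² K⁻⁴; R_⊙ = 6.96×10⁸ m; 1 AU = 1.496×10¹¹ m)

R_⋆ = 2.40 × 6.96×10⁸ = 1.67×10⁹ m.
d = 2.90 AU = 4.34×10¹¹ m.
L = 4πR_⋆²σT_⋆⁴ = 4π(1.67×10⁹)² × 5.67×10⁻⁸ × (9080)⁴ = 1.35×10²⁸ W.
S = L/(4πd²) = 5710 W m⁻².
From T_eq⁴ = S(1−A)/(4σ): 1−A = 4σT_eq⁴/S.
1−A = 4 × 5.67×10⁻⁸ × (292)⁴ / 5710 = 0.289.

A ≈ 0.71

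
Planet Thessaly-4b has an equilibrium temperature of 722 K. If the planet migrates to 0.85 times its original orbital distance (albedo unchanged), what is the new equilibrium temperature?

T_eq ∝ L^(1/4) · d^(−1/2).
T′ = 722 / 0.85^(1/2) = 783 K.

T_eq ≈ 783 K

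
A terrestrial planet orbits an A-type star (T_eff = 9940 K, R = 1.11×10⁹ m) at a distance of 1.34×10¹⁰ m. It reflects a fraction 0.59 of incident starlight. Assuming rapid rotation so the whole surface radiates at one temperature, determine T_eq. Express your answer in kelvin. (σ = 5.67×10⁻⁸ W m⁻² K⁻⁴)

T_eq ≈ 1620 K

L = 4πR_⋆²σT_⋆⁴ = 4π(1.11×10⁹)² × 5.67×10⁻⁸ × (9940)⁴ = 8.57×10²⁷ W.
S = L/(4πd²) = 3.80×10⁶ W m⁻².
Energy balance: absorbed = emitted ⇒ πR²·S(1−A) = 4πR²·σT_eq⁴, so T_eq⁴ = S(1−A)/(4σ).
T_eq = [3.80×10⁶ × 0.41 / (4 × 5.67×10⁻⁸)]^(1/4) = (6.87×10¹²)^(1/4) = 1620 K.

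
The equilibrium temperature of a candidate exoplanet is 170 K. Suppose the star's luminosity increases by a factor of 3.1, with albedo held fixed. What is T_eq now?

T_eq ∝ L^(1/4) · d^(−1/2).
T′ = 170 × 3.1^(1/4) = 226 K.

T_eq ≈ 226 K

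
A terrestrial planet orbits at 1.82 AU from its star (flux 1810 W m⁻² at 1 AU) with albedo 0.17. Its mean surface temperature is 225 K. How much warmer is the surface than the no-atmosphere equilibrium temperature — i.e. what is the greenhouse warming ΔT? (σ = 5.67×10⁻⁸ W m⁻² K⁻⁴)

S = 1810/1.82² = 546.4 W m⁻².
T_eq = [S(1−A)/(4σ)]^(1/4) = [546.4×0.83/(4×5.67×10⁻⁸)]^(1/4) = 211.5 K.
ΔT = T_surf − T_eq = 225 − 211.5.

ΔT ≈ 13.5 K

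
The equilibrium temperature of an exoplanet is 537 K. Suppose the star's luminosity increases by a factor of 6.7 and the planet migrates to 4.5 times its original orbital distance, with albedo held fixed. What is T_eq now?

T_eq ∝ L^(1/4) · d^(−1/2).
T′ = 537 × 6.7^(1/4) / 4.5^(1/2) = 407 K.

T_eq ≈ 407 K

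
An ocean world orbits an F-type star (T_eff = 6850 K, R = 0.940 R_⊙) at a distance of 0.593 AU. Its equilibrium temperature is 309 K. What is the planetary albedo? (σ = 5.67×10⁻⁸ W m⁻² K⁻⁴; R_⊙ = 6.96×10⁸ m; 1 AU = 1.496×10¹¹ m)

A ≈ 0.70

R_⋆ = 0.940 × 6.96×10⁸ = 6.54×10⁸ m.
d = 0.593 AU = 8.87×10¹⁰ m.
L = 4πR_⋆²σT_⋆⁴ = 4π(6.54×10⁸)² × 5.67×10⁻⁸ × (6850)⁴ = 6.71×10²⁶ W.
S = L/(4πd²) = 6790 W m⁻².
From T_eq⁴ = S(1−A)/(4σ): 1−A = 4σT_eq⁴/S.
1−A = 4 × 5.67×10⁻⁸ × (309)⁴ / 6790 = 0.305.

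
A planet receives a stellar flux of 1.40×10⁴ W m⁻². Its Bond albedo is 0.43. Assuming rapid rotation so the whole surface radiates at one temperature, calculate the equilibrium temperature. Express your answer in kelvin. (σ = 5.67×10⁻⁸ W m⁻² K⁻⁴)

Energy balance: absorbed = emitted ⇒ πR²·S(1−A) = 4πR²·σT_eq⁴, so T_eq⁴ = S(1−A)/(4σ).
T_eq = [1.40×10⁴ × 0.57 / (4 × 5.67×10⁻⁸)]^(1/4) = (3.52×10¹⁰)^(1/4) = 433 K.

T_eq ≈ 433 K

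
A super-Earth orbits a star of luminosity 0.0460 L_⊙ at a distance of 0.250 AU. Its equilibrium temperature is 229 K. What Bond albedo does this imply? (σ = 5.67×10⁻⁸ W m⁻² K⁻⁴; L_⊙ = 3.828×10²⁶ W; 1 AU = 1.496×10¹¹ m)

d = 0.250 AU = 3.74×10¹⁰ m.
L = 0.0460 × 3.828×10²⁶ = 1.76×10²⁵ W.
Flux: S = L/(4πd²) = 1.76×10²⁵/(4π×(3.74×10¹⁰)²) = 1000 W m⁻².
From T_eq⁴ = S(1−A)/(4σ): 1−A = 4σT_eq⁴/S.
1−A = 4 × 5.67×10⁻⁸ × (229)⁴ / 1000 = 0.623.

A ≈ 0.38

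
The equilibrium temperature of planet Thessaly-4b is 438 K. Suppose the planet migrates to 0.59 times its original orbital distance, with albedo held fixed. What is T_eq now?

T_eq ≈ 570 K

T_eq ∝ L^(1/4) · d^(−1/2).
T′ = 438 / 0.59^(1/2) = 570 K.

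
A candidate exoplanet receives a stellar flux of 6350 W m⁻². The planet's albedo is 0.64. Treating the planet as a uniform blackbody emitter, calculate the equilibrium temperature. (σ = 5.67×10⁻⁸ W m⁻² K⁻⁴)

T_eq ≈ 317 K

Energy balance: absorbed = emitted ⇒ πR²·S(1−A) = 4πR²·σT_eq⁴, so T_eq⁴ = S(1−A)/(4σ).
T_eq = [6350 × 0.36 / (4 × 5.67×10⁻⁸)]^(1/4) = (1.01×10¹⁰)^(1/4) = 317 K.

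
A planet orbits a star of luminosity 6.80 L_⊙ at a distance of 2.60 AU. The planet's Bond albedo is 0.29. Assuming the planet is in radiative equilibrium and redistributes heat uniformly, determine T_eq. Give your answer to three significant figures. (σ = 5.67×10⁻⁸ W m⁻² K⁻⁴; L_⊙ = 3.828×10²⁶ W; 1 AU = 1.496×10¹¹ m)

T_eq ≈ 256 K

d = 2.60 AU = 3.89×10¹¹ m.
L = 6.80 × 3.828×10²⁶ = 2.60×10²⁷ W.
Flux: S = L/(4πd²) = 2.60×10²⁷/(4π×(3.89×10¹¹)²) = 1370 W m⁻².
Energy balance: absorbed = emitted ⇒ πR²·S(1−A) = 4πR²·σT_eq⁴, so T_eq⁴ = S(1−A)/(4σ).
T_eq = [1370 × 0.71 / (4 × 5.67×10⁻⁸)]^(1/4) = (4.29×10⁹)^(1/4) = 256 K.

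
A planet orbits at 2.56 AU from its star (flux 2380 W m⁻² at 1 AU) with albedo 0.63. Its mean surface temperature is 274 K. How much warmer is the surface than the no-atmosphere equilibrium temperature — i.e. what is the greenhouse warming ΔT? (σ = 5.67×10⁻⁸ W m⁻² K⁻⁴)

S = 2380/2.56² = 363.2 W m⁻².
T_eq = [S(1−A)/(4σ)]^(1/4) = [363.2×0.37/(4×5.67×10⁻⁸)]^(1/4) = 156.0 K.
ΔT = T_surf − T_eq = 274 − 156.0.

ΔT ≈ 118.0 K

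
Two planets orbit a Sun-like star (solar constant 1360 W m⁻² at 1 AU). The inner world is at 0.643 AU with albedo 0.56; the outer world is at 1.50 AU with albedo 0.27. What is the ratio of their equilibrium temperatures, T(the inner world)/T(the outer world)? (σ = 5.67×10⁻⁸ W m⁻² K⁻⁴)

T_eq = [S₀(1−A)/(4σd²)]^(1/4), so T ∝ (1−A)^(1/4) / √d.
T₁ = [1360×0.44/(4×5.67×10⁻⁸×0.643²)]^(1/4) = 282.64 K.
T₂ = [1360×0.73/(4×5.67×10⁻⁸×1.50²)]^(1/4) = 210.02 K.

T₁/T₂ ≈ 1.346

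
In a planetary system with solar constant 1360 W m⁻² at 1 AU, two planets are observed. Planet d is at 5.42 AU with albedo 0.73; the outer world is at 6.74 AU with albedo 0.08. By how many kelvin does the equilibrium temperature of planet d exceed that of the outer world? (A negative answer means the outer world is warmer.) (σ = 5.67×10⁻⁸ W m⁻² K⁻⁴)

ΔT ≈ -18.8 K

T_eq = [S₀(1−A)/(4σd²)]^(1/4), so T ∝ (1−A)^(1/4) / √d.
T₁ = [1360×0.27/(4×5.67×10⁻⁸×5.42²)]^(1/4) = 86.16 K.
T₂ = [1360×0.92/(4×5.67×10⁻⁸×6.74²)]^(1/4) = 104.98 K.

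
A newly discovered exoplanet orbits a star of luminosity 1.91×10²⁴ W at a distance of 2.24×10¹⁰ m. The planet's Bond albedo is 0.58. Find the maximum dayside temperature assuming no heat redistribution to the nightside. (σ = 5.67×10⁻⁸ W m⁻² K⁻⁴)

Flux: S = L/(4πd²) = 1.91×10²⁴/(4π×(2.24×10¹⁰)²) = 303 W m⁻².
With no redistribution each surface element balances locally: S(1−A) = σT⁴.
T = [303 × 0.42 / 5.67×10⁻⁸]^(1/4) = (2.24×10⁹)^(1/4) = 218 K.

T_ss ≈ 218 K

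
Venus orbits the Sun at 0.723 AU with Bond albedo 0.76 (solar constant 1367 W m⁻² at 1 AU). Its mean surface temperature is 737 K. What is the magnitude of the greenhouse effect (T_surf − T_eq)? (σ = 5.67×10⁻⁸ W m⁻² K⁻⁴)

ΔT ≈ 507.6 K

S = 1367/0.723² = 2615 W m⁻².
T_eq = [S(1−A)/(4σ)]^(1/4) = [2615×0.24/(4×5.67×10⁻⁸)]^(1/4) = 229.4 K.
ΔT = T_surf − T_eq = 737 − 229.4.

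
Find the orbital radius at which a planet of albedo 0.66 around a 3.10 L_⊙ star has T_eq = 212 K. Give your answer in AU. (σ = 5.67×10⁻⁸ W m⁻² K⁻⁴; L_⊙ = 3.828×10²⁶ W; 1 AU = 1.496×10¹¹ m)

L = 3.10 × 3.828×10²⁶ = 1.19×10²⁷ W.
From T_eq⁴ = L(1−A)/(16πσd²): d = √[L(1−A)/(16πσT_eq⁴)].
d = √[1.19×10²⁷ × 0.34 / (16π × 5.67×10⁻⁸ × (212)⁴)] = 2.65×10¹¹ m = 1.77 AU.

d ≈ 1.77 AU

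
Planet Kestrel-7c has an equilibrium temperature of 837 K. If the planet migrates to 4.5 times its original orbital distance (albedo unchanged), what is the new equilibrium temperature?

T_eq ≈ 395 K

T_eq ∝ L^(1/4) · d^(−1/2).
T′ = 837 / 4.5^(1/2) = 395 K.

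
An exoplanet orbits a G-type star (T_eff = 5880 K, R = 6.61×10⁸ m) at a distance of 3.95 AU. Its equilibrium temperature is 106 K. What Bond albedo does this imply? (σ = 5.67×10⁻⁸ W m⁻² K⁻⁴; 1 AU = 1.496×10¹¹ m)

A ≈ 0.66

d = 3.95 AU = 5.91×10¹¹ m.
L = 4πR_⋆²σT_⋆⁴ = 4π(6.61×10⁸)² × 5.67×10⁻⁸ × (5880)⁴ = 3.72×10²⁶ W.
S = L/(4πd²) = 84.8 W m⁻².
From T_eq⁴ = S(1−A)/(4σ): 1−A = 4σT_eq⁴/S.
1−A = 4 × 5.67×10⁻⁸ × (106)⁴ / 84.8 = 0.338.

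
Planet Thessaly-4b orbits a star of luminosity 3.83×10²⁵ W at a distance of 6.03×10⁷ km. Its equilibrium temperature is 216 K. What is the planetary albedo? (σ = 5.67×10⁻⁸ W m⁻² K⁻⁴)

A ≈ 0.41

d = 6.03×10⁷ km = 6.03×10¹⁰ m.
Flux: S = L/(4πd²) = 3.83×10²⁵/(4π×(6.03×10¹⁰)²) = 838 W m⁻².
From T_eq⁴ = S(1−A)/(4σ): 1−A = 4σT_eq⁴/S.
1−A = 4 × 5.67×10⁻⁸ × (216)⁴ / 838 = 0.589.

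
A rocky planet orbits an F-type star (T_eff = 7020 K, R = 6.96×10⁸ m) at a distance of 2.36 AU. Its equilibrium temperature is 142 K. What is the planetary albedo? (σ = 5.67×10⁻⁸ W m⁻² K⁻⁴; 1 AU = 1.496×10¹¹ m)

A ≈ 0.83

d = 2.36 AU = 3.53×10¹¹ m.
L = 4πR_⋆²σT_⋆⁴ = 4π(6.96×10⁸)² × 5.67×10⁻⁸ × (7020)⁴ = 8.38×10²⁶ W.
S = L/(4πd²) = 535 W m⁻².
From T_eq⁴ = S(1−A)/(4σ): 1−A = 4σT_eq⁴/S.
1−A = 4 × 5.67×10⁻⁸ × (142)⁴ / 535 = 0.172.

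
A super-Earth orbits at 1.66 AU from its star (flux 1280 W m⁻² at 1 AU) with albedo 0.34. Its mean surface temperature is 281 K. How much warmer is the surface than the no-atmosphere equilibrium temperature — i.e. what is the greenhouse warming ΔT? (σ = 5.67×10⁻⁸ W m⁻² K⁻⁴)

ΔT ≈ 89.3 K

S = 1280/1.66² = 464.5 W m⁻².
T_eq = [S(1−A)/(4σ)]^(1/4) = [464.5×0.66/(4×5.67×10⁻⁸)]^(1/4) = 191.7 K.
ΔT = T_surf − T_eq = 281 − 191.7.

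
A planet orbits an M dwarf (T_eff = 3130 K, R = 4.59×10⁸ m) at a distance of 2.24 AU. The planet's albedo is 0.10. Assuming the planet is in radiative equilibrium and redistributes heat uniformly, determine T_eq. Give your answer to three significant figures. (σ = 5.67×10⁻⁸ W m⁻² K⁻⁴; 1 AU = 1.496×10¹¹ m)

d = 2.24 AU = 3.35×10¹¹ m.
L = 4πR_⋆²σT_⋆⁴ = 4π(4.59×10⁸)² × 5.67×10⁻⁸ × (3130)⁴ = 1.44×10²⁵ W.
S = L/(4πd²) = 10.2 W m⁻².
Energy balance: absorbed = emitted ⇒ πR²·S(1−A) = 4πR²·σT_eq⁴, so T_eq⁴ = S(1−A)/(4σ).
T_eq = [10.2 × 0.90 / (4 × 5.67×10⁻⁸)]^(1/4) = (4.05×10⁷)^(1/4) = 79.8 K.

T_eq ≈ 79.8 K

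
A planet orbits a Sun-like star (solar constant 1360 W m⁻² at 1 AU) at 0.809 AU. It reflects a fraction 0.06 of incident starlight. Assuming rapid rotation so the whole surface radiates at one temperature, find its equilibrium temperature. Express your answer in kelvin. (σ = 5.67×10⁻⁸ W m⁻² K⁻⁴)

T_eq ≈ 305 K

Flux at 0.809 AU: S = 1360/0.809² = 2080 W m⁻².
Energy balance: absorbed = emitted ⇒ πR²·S(1−A) = 4πR²·σT_eq⁴, so T_eq⁴ = S(1−A)/(4σ).
T_eq = [2080 × 0.94 / (4 × 5.67×10⁻⁸)]^(1/4) = (8.61×10⁹)^(1/4) = 305 K.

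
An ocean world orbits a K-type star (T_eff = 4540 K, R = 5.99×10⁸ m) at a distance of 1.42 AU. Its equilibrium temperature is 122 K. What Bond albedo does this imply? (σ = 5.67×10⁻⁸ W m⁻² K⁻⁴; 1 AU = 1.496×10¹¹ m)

d = 1.42 AU = 2.12×10¹¹ m.
L = 4πR_⋆²σT_⋆⁴ = 4π(5.99×10⁸)² × 5.67×10⁻⁸ × (4540)⁴ = 1.09×10²⁶ W.
S = L/(4πd²) = 192 W m⁻².
From T_eq⁴ = S(1−A)/(4σ): 1−A = 4σT_eq⁴/S.
1−A = 4 × 5.67×10⁻⁸ × (122)⁴ / 192 = 0.262.

A ≈ 0.74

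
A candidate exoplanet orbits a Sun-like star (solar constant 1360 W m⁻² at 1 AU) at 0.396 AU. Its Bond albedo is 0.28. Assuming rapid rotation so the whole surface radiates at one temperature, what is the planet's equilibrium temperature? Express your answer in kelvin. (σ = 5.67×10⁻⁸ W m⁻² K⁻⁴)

Flux at 0.396 AU: S = 1360/0.396² = 8670 W m⁻².
Energy balance: absorbed = emitted ⇒ πR²·S(1−A) = 4πR²·σT_eq⁴, so T_eq⁴ = S(1−A)/(4σ).
T_eq = [8670 × 0.72 / (4 × 5.67×10⁻⁸)]^(1/4) = (2.75×10¹⁰)^(1/4) = 407 K.

T_eq ≈ 407 K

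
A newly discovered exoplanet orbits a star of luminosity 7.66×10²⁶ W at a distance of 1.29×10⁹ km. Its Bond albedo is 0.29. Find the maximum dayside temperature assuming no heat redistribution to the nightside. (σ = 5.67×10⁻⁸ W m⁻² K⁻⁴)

d = 1.29×10⁹ km = 1.29×10¹² m.
Flux: S = L/(4πd²) = 7.66×10²⁶/(4π×(1.29×10¹²)²) = 36.6 W m⁻².
With no redistribution each surface element balances locally: S(1−A) = σT⁴.
T = [36.6 × 0.71 / 5.67×10⁻⁸]^(1/4) = (4.59×10⁸)^(1/4) = 146 K.

T_ss ≈ 146 K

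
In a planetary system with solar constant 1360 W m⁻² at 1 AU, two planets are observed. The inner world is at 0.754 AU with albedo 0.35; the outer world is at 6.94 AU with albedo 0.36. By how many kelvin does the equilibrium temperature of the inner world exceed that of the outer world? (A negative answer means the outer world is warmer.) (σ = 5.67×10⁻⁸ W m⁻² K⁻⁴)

T_eq = [S₀(1−A)/(4σd²)]^(1/4), so T ∝ (1−A)^(1/4) / √d.
T₁ = [1360×0.65/(4×5.67×10⁻⁸×0.754²)]^(1/4) = 287.75 K.
T₂ = [1360×0.64/(4×5.67×10⁻⁸×6.94²)]^(1/4) = 94.48 K.

ΔT ≈ 193.3 K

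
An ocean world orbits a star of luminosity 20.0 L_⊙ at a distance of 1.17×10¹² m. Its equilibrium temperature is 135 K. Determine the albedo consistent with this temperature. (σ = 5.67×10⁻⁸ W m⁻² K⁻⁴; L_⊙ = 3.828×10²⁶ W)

A ≈ 0.83

L = 20.0 × 3.828×10²⁶ = 7.66×10²⁷ W.
Flux: S = L/(4πd²) = 7.66×10²⁷/(4π×(1.17×10¹²)²) = 445 W m⁻².
From T_eq⁴ = S(1−A)/(4σ): 1−A = 4σT_eq⁴/S.
1−A = 4 × 5.67×10⁻⁸ × (135)⁴ / 445 = 0.169.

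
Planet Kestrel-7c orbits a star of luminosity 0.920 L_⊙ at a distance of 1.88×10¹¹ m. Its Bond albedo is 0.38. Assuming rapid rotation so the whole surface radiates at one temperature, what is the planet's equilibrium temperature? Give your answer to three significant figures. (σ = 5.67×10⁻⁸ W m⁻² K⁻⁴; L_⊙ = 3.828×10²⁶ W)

L = 0.920 × 3.828×10²⁶ = 3.52×10²⁶ W.
Flux: S = L/(4πd²) = 3.52×10²⁶/(4π×(1.88×10¹¹)²) = 793 W m⁻².
Energy balance: absorbed = emitted ⇒ πR²·S(1−A) = 4πR²·σT_eq⁴, so T_eq⁴ = S(1−A)/(4σ).
T_eq = [793 × 0.62 / (4 × 5.67×10⁻⁸)]^(1/4) = (2.17×10⁹)^(1/4) = 216 K.

T_eq ≈ 216 K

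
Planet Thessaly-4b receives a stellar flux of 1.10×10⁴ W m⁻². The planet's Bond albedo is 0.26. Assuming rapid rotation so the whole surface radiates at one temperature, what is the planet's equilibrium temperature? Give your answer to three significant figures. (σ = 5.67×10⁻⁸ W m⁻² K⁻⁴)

Energy balance: absorbed = emitted ⇒ πR²·S(1−A) = 4πR²·σT_eq⁴, so T_eq⁴ = S(1−A)/(4σ).
T_eq = [1.10×10⁴ × 0.74 / (4 × 5.67×10⁻⁸)]^(1/4) = (3.59×10¹⁰)^(1/4) = 435 K.

T_eq ≈ 435 K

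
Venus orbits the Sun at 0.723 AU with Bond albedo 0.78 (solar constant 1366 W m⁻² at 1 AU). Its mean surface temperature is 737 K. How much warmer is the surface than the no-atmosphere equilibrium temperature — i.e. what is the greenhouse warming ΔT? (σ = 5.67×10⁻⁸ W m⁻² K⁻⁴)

ΔT ≈ 512.6 K

S = 1366/0.723² = 2613 W m⁻².
T_eq = [S(1−A)/(4σ)]^(1/4) = [2613×0.22/(4×5.67×10⁻⁸)]^(1/4) = 224.4 K.
ΔT = T_surf − T_eq = 737 − 224.4.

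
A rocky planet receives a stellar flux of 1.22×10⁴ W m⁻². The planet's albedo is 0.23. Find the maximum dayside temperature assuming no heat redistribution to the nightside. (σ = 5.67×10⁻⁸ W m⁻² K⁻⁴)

With no redistribution each surface element balances locally: S(1−A) = σT⁴.
T = [1.22×10⁴ × 0.77 / 5.67×10⁻⁸]^(1/4) = (1.66×10¹¹)^(1/4) = 638 K.

T_ss ≈ 638 K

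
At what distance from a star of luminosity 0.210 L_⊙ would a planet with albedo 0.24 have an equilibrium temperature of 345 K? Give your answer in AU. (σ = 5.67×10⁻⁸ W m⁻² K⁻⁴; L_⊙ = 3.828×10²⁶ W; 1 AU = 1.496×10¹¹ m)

L = 0.210 × 3.828×10²⁶ = 8.04×10²⁵ W.
From T_eq⁴ = L(1−A)/(16πσd²): d = √[L(1−A)/(16πσT_eq⁴)].
d = √[8.04×10²⁵ × 0.76 / (16π × 5.67×10⁻⁸ × (345)⁴)] = 3.89×10¹⁰ m = 0.260 AU.

d ≈ 0.260 AU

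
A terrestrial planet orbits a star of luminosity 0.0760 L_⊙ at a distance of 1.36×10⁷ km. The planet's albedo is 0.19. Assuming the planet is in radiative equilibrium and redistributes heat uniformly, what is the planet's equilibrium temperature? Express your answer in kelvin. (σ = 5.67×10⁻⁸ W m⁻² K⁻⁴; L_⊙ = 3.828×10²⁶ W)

T_eq ≈ 460 K

d = 1.36×10⁷ km = 1.36×10¹⁰ m.
L = 0.0760 × 3.828×10²⁶ = 2.91×10²⁵ W.
Flux: S = L/(4πd²) = 2.91×10²⁵/(4π×(1.36×10¹⁰)²) = 1.25×10⁴ W m⁻².
Energy balance: absorbed = emitted ⇒ πR²·S(1−A) = 4πR²·σT_eq⁴, so T_eq⁴ = S(1−A)/(4σ).
T_eq = [1.25×10⁴ × 0.81 / (4 × 5.67×10⁻⁸)]^(1/4) = (4.47×10¹⁰)^(1/4) = 460 K.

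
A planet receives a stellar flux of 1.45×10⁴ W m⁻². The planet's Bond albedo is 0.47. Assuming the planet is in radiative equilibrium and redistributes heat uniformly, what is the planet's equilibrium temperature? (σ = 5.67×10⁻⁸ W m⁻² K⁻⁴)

T_eq ≈ 429 K

Energy balance: absorbed = emitted ⇒ πR²·S(1−A) = 4πR²·σT_eq⁴, so T_eq⁴ = S(1−A)/(4σ).
T_eq = [1.45×10⁴ × 0.53 / (4 × 5.67×10⁻⁸)]^(1/4) = (3.39×10¹⁰)^(1/4) = 429 K.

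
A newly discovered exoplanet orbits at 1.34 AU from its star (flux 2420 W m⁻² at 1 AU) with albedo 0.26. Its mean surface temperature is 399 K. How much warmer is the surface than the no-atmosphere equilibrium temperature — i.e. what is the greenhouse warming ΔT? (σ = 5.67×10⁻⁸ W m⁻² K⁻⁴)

S = 2420/1.34² = 1348 W m⁻².
T_eq = [S(1−A)/(4σ)]^(1/4) = [1348×0.74/(4×5.67×10⁻⁸)]^(1/4) = 257.5 K.
ΔT = T_surf − T_eq = 399 − 257.5.

ΔT ≈ 141.5 K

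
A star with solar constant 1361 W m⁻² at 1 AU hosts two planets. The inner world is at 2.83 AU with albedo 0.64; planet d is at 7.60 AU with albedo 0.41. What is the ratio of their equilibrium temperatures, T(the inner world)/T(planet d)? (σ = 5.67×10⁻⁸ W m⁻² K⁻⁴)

T_eq = [S₀(1−A)/(4σd²)]^(1/4), so T ∝ (1−A)^(1/4) / √d.
T₁ = [1361×0.36/(4×5.67×10⁻⁸×2.83²)]^(1/4) = 128.16 K.
T₂ = [1361×0.59/(4×5.67×10⁻⁸×7.60²)]^(1/4) = 88.48 K.

T₁/T₂ ≈ 1.448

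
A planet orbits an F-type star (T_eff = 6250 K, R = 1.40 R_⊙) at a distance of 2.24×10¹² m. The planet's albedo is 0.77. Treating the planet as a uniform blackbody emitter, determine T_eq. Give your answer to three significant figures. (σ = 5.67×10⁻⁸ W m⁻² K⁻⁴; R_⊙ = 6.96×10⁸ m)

T_eq ≈ 63.8 K

R_⋆ = 1.40 × 6.96×10⁸ = 9.74×10⁸ m.
L = 4πR_⋆²σT_⋆⁴ = 4π(9.74×10⁸)² × 5.67×10⁻⁸ × (6250)⁴ = 1.03×10²⁷ W.
S = L/(4πd²) = 16.4 W m⁻².
Energy balance: absorbed = emitted ⇒ πR²·S(1−A) = 4πR²·σT_eq⁴, so T_eq⁴ = S(1−A)/(4σ).
T_eq = [16.4 × 0.23 / (4 × 5.67×10⁻⁸)]^(1/4) = (1.66×10⁷)^(1/4) = 63.8 K.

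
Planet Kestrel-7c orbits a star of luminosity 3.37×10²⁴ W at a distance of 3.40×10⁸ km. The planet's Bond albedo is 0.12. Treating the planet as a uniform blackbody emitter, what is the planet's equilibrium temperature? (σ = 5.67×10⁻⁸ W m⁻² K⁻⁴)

d = 3.40×10⁸ km = 3.40×10¹¹ m.
Flux: S = L/(4πd²) = 3.37×10²⁴/(4π×(3.40×10¹¹)²) = 2.32 W m⁻².
Energy balance: absorbed = emitted ⇒ πR²·S(1−A) = 4πR²·σT_eq⁴, so T_eq⁴ = S(1−A)/(4σ).
T_eq = [2.32 × 0.88 / (4 × 5.67×10⁻⁸)]^(1/4) = (9.00×10⁶)^(1/4) = 54.8 K.

T_eq ≈ 54.8 K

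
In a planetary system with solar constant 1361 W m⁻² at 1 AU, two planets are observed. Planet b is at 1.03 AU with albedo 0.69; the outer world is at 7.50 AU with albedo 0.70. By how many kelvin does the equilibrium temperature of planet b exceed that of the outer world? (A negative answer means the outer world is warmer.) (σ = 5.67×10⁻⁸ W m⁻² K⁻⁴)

ΔT ≈ 129.4 K

T_eq = [S₀(1−A)/(4σd²)]^(1/4), so T ∝ (1−A)^(1/4) / √d.
T₁ = [1361×0.31/(4×5.67×10⁻⁸×1.03²)]^(1/4) = 204.63 K.
T₂ = [1361×0.30/(4×5.67×10⁻⁸×7.50²)]^(1/4) = 75.21 K.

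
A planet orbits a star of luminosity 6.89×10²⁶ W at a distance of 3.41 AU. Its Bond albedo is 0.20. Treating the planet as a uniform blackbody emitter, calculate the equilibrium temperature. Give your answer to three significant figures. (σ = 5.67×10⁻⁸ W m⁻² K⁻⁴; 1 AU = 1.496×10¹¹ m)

d = 3.41 AU = 5.10×10¹¹ m.
Flux: S = L/(4πd²) = 6.89×10²⁶/(4π×(5.10×10¹¹)²) = 211 W m⁻².
Energy balance: absorbed = emitted ⇒ πR²·S(1−A) = 4πR²·σT_eq⁴, so T_eq⁴ = S(1−A)/(4σ).
T_eq = [211 × 0.80 / (4 × 5.67×10⁻⁸)]^(1/4) = (7.43×10⁸)^(1/4) = 165 K.

T_eq ≈ 165 K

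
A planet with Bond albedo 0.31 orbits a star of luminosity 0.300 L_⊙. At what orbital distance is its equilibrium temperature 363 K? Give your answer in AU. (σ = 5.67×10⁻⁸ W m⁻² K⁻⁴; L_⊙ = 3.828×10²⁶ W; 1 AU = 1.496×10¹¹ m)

d ≈ 0.267 AU

L = 0.300 × 3.828×10²⁶ = 1.15×10²⁶ W.
From T_eq⁴ = L(1−A)/(16πσd²): d = √[L(1−A)/(16πσT_eq⁴)].
d = √[1.15×10²⁶ × 0.69 / (16π × 5.67×10⁻⁸ × (363)⁴)] = 4.00×10¹⁰ m = 0.267 AU.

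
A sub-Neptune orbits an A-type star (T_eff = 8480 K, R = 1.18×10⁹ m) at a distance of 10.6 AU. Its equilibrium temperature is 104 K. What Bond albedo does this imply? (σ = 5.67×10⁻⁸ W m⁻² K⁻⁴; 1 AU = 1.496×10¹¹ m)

d = 10.6 AU = 1.59×10¹² m.
L = 4πR_⋆²σT_⋆⁴ = 4π(1.18×10⁹)² × 5.67×10⁻⁸ × (8480)⁴ = 5.13×10²⁷ W.
S = L/(4πd²) = 162 W m⁻².
From T_eq⁴ = S(1−A)/(4σ): 1−A = 4σT_eq⁴/S.
1−A = 4 × 5.67×10⁻⁸ × (104)⁴ / 162 = 0.163.

A ≈ 0.84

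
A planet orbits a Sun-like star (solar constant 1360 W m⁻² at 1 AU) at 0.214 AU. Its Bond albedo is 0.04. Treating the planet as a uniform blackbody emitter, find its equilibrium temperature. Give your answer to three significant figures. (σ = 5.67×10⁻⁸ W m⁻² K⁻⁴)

T_eq ≈ 595 K

Flux at 0.214 AU: S = 1360/0.214² = 2.97×10⁴ W m⁻².
Energy balance: absorbed = emitted ⇒ πR²·S(1−A) = 4πR²·σT_eq⁴, so T_eq⁴ = S(1−A)/(4σ).
T_eq = [2.97×10⁴ × 0.96 / (4 × 5.67×10⁻⁸)]^(1/4) = (1.26×10¹¹)^(1/4) = 595 K.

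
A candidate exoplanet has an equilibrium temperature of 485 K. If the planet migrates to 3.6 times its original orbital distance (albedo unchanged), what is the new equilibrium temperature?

T_eq ∝ L^(1/4) · d^(−1/2).
T′ = 485 / 3.6^(1/2) = 256 K.

T_eq ≈ 256 K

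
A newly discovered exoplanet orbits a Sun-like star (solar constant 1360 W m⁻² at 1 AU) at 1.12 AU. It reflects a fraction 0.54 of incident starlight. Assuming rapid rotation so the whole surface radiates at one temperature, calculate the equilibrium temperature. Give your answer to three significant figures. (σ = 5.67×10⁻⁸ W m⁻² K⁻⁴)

T_eq ≈ 217 K

Flux at 1.12 AU: S = 1360/1.12² = 1080 W m⁻².
Energy balance: absorbed = emitted ⇒ πR²·S(1−A) = 4πR²·σT_eq⁴, so T_eq⁴ = S(1−A)/(4σ).
T_eq = [1080 × 0.46 / (4 × 5.67×10⁻⁸)]^(1/4) = (2.20×10⁹)^(1/4) = 217 K.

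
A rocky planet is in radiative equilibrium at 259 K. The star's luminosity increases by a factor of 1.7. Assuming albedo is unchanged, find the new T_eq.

T_eq ≈ 296 K

T_eq ∝ L^(1/4) · d^(−1/2).
T′ = 259 × 1.7^(1/4) = 296 K.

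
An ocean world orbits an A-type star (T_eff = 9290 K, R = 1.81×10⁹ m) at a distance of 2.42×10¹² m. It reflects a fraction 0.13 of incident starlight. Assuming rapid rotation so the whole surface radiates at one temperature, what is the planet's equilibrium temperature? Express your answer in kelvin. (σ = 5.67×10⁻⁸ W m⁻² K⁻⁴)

T_eq ≈ 174 K

L = 4πR_⋆²σT_⋆⁴ = 4π(1.81×10⁹)² × 5.67×10⁻⁸ × (9290)⁴ = 1.74×10²⁸ W.
S = L/(4πd²) = 236 W m⁻².
Energy balance: absorbed = emitted ⇒ πR²·S(1−A) = 4πR²·σT_eq⁴, so T_eq⁴ = S(1−A)/(4σ).
T_eq = [236 × 0.87 / (4 × 5.67×10⁻⁸)]^(1/4) = (9.06×10⁸)^(1/4) = 174 K.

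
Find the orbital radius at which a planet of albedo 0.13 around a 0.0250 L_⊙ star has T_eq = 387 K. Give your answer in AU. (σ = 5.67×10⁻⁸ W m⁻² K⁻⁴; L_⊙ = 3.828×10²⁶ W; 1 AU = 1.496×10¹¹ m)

L = 0.0250 × 3.828×10²⁶ = 9.57×10²⁴ W.
From T_eq⁴ = L(1−A)/(16πσd²): d = √[L(1−A)/(16πσT_eq⁴)].
d = √[9.57×10²⁴ × 0.87 / (16π × 5.67×10⁻⁸ × (387)⁴)] = 1.14×10¹⁰ m = 0.0763 AU.

d ≈ 0.0763 AU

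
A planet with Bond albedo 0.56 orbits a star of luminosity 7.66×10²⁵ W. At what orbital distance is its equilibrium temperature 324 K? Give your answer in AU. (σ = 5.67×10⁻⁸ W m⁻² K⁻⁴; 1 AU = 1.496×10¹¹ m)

d ≈ 0.219 AU

From T_eq⁴ = L(1−A)/(16πσd²): d = √[L(1−A)/(16πσT_eq⁴)].
d = √[7.66×10²⁵ × 0.44 / (16π × 5.67×10⁻⁸ × (324)⁴)] = 3.28×10¹⁰ m = 0.219 AU.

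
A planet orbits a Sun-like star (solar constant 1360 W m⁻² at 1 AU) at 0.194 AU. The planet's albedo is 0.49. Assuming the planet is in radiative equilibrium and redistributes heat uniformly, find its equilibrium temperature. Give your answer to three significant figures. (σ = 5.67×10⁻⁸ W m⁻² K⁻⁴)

Flux at 0.194 AU: S = 1360/0.194² = 3.61×10⁴ W m⁻².
Energy balance: absorbed = emitted ⇒ πR²·S(1−A) = 4πR²·σT_eq⁴, so T_eq⁴ = S(1−A)/(4σ).
T_eq = [3.61×10⁴ × 0.51 / (4 × 5.67×10⁻⁸)]^(1/4) = (8.13×10¹⁰)^(1/4) = 534 K.

T_eq ≈ 534 K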